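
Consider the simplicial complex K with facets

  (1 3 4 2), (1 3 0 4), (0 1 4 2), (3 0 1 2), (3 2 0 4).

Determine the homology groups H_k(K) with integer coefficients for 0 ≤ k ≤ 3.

We work with the vertex ordering 0 < 1 < 2 < 3 < 4. The simplices of K, each written with vertices in increasing order, are:

  0-simplices (5): [0], [1], [2], [3], [4]
  1-simplices (10): [0,1], [0,2], [0,3], [0,4], [1,2], [1,3], [1,4], [2,3], [2,4], [3,4]
  2-simplices (10): [0,1,2], [0,1,3], [0,1,4], [0,2,3], [0,2,4], [0,3,4], [1,2,3], [1,2,4], [1,3,4], [2,3,4]
  3-simplices (5): [0,1,2,3], [0,1,2,4], [0,1,3,4], [0,2,3,4], [1,2,3,4]

Hence C_0 ≅ Z^5, C_1 ≅ Z^10, C_2 ≅ Z^10, C_3 ≅ Z^5.

The boundary map ∂_1: C_1 → C_0 is given by ∂[p,q] = [q] − [p]. For instance
  ∂[1,4] = [4] − [1].
This gives a 5×10 integer matrix of rank 4; reducing to Smith normal form yields diagonal entries (1,1,1,1).

Boundary ∂_2: C_2 → C_1 acts by ∂[p,q,r] = [q,r] − [p,r] + [p,q]. For instance
  ∂[0,1,3] = [1,3] − [0,3] + [0,1],
  ∂[1,3,4] = [3,4] − [1,4] + [1,3].
This gives a 10×10 integer matrix of rank 6; reducing to Smith normal form yields diagonal entries (1,1,1,1,1,1).

∂_3: C_3 → C_2 sends each 3-simplex σ to the alternating sum Σ_i (−1)^i (σ with its i-th vertex removed). For instance
  ∂[0,1,3,4] = [1,3,4] − [0,3,4] + [0,1,4] − [0,1,3],
  ∂[1,2,3,4] = [2,3,4] − [1,3,4] + [1,2,4] − [1,2,3].
As a 10×5 matrix over Z this has rank 4, with invariant factors (1,1,1,1).

From H_k ≅ ker(∂_k) / im(∂_{k+1}) we obtain:

  H_0: rank C_0 − rank ∂_1 = 5 − 4 = 1, and the invariant factors of ∂_1 are all 1, so H_0 ≅ Z.
  H_1: rank ker ∂_1 − rank ∂_2 = (10 − 4) − 6 = 0, and the invariant factors of ∂_2 are all 1, so H_1 ≅ 0.
  H_2: rank ker ∂_2 − rank ∂_3 = (10 − 6) − 4 = 0, and the invariant factors of ∂_3 are all 1, so H_2 ≅ 0.
  H_3: rank ker ∂_3 − rank ∂_4 = (5 − 4) − 0 = 1, and there is no ∂_4, so H_3 ≅ Z.

H_0 ≅ Z,  H_1 = 0,  H_2 = 0,  H_3 ≅ Z.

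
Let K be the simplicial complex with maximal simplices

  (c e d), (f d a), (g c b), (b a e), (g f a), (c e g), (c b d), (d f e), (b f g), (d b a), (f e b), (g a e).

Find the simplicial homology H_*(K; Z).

H_0 ≅ Z,  H_1 ≅ Z/2,  H_2 = 0.

Take the total order a < b < c < d < e < f < g on the vertex set. Then K (dimension 2) consists of the simplices:

  0-simplices (7): a, b, c, d, e, f, g
  1-simplices (18): ab, ad, ae, af, ag, bc, bd, be, bf, bg, cd, ce, cg, de, df, ef, eg, fg
  2-simplices (12): abd, abe, adf, aeg, afg, bcd, bcg, bef, bfg, cde, ceg, def

Hence C_0 ≅ Z^7, C_1 ≅ Z^18, C_2 ≅ Z^12.

∂_1: C_1 → C_0 maps an edge to its endpoints' difference, ∂[p,q] = q − p. For instance
  ∂df = f − d.
The resulting 7×18 matrix has rank 6, and its Smith normal form has invariant factors (1,1,1,1,1,1).

The boundary map ∂_2: C_2 → C_1 maps a triangle to the signed sum of its edges. For instance
  ∂bfg = fg − bg + bf,
  ∂cde = de − ce + cd.
This gives a 18×12 integer matrix of rank 12; reducing to Smith normal form yields diagonal entries (1,1,1,1,1,1,1,1,1,1,1,2).

From H_k ≅ ker(∂_k) / im(∂_{k+1}) we obtain:

  H_0: rank C_0 − rank ∂_1 = 7 − 6 = 1, and the invariant factors of ∂_1 are all 1, so H_0 ≅ Z.
  H_1: rank ker ∂_1 − rank ∂_2 = (18 − 6) − 12 = 0, and ∂_2 has invariant factor 2 > 1, so H_1 ≅ Z/2.
  H_2: rank ker ∂_2 − rank ∂_3 = (12 − 12) − 0 = 0, and there is no ∂_3, so H_2 ≅ 0.

(K is a triangulation of the real projective plane RP^2.)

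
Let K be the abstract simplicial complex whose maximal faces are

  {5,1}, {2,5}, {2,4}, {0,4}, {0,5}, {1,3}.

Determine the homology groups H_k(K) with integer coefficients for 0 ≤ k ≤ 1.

Fix the vertex order 0 < 1 < 2 < 3 < 4 < 5 and write every simplex with vertices in increasing order. Then dim K = 1 and the simplices of K are:

  0-simplices (6): [0], [1], [2], [3], [4], [5]
  1-simplices (6): [0,4], [0,5], [1,3], [1,5], [2,4], [2,5]

Hence C_0 ≅ Z^6, C_1 ≅ Z^6.

The boundary map ∂_1: C_1 → C_0 sends each edge [p,q] (with p < q) to q − p.
The resulting 6×6 matrix has rank 5, and its Smith normal form has invariant factors (1,1,1,1,1).

Now H_k = ker ∂_k / im ∂_{k+1}, so:

  H_0: rank C_0 − rank ∂_1 = 6 − 5 = 1, and the invariant factors of ∂_1 are all 1, so H_0 = Z.
  H_1: rank ker ∂_1 − rank ∂_2 = (6 − 5) − 0 = 1, and there is no ∂_2, so H_1 = Z.

H_0 ≅ Z,  H_1 ≅ Z.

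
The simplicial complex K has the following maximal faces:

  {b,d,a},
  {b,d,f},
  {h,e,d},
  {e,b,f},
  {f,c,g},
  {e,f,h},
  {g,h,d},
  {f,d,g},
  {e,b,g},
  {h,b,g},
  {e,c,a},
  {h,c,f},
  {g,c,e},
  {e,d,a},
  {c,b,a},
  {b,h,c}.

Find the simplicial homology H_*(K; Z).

Take the total order a < b < c < d < e < f < g < h on the vertex set. Then K (dimension 2) consists of the simplices:

  0-simplices (8): a, b, c, d, e, f, g, h
  1-simplices (24): ab, ac, ad, ae, bc, bd, be, bf, bg, bh, ce, cf, cg, ch, de, df, dg, dh, ef, eg, eh, fg, fh, gh
  2-simplices (16): abc, abd, ace, ade, bch, bdf, bef, beg, bgh, ceg, cfg, cfh, deh, dfg, dgh, efh

giving chain groups C_0 ≅ Z^8, C_1 ≅ Z^24, C_2 ≅ Z^16.

The boundary map ∂_1: C_1 → C_0 sends each edge [p,q] (with p < q) to q − p.
The resulting 8×24 matrix has rank 7, and its Smith normal form has invariant factors (1,1,1,1,1,1,1).

Boundary ∂_2: C_2 → C_1 maps a triangle to the signed sum of its edges. For instance
  ∂ade = de − ae + ad,
  ∂ace = ce − ae + ac.
The resulting 24×16 matrix has rank 15, and its Smith normal form has invariant factors (1,1,1,1,1,1,1,1,1,1,1,1,1,1,1).

From H_k ≅ ker(∂_k) / im(∂_{k+1}) we obtain:

  H_0: rank C_0 − rank ∂_1 = 8 − 7 = 1, and the invariant factors of ∂_1 are all 1, so H_0 = Z.
  H_1: rank ker ∂_1 − rank ∂_2 = (24 − 7) − 15 = 2, and the invariant factors of ∂_2 are all 1, so H_1 = Z^2.
  H_2: rank ker ∂_2 − rank ∂_3 = (16 − 15) − 0 = 1, and there is no ∂_3, so H_2 = Z.

As a check, the Euler characteristic is 8 − 24 + 16 = 0, which agrees with 1 − 2 + 1 = 0.

H_0 = Z,  H_1 = Z^2,  H_2 = Z.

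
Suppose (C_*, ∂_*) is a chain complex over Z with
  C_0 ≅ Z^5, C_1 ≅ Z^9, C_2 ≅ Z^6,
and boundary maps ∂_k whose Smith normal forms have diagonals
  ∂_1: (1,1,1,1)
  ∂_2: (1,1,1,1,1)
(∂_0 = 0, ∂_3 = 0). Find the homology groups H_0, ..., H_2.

H_0 = Z,  H_1 = 0,  H_2 = Z.

H_0: b_0 = 5 − 0 − 4 = 1; torsion from ∂_1 factors > 1: none. So H_0 = Z.
H_1: b_1 = 9 − 4 − 5 = 0; torsion from ∂_2 factors > 1: none. So H_1 = 0.
H_2: b_2 = 6 − 5 − 0 = 1; torsion from ∂_3 factors > 1: none. So H_2 = Z.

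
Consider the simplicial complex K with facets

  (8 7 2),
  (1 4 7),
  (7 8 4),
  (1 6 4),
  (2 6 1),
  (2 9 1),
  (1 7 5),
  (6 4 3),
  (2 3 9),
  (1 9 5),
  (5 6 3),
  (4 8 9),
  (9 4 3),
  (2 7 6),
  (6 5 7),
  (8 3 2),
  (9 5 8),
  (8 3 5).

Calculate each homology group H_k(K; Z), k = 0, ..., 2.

H_0 = Z,  H_1 = Z ⊕ Z/2,  H_2 = 0.

We work with the vertex ordering 1 < 2 < 3 < 4 < 5 < 6 < 7 < 8 < 9. The simplices of K, each written with vertices in increasing order, are:

  0-simplices (9): [1], [2], [3], [4], [5], [6], [7], [8], [9]
  1-simplices (27): (27 of them)
  2-simplices (18): [1,2,6], [1,2,9], [1,4,6], [1,4,7], [1,5,7], [1,5,9], [2,3,8], [2,3,9], [2,6,7], [2,7,8], [3,4,6], [3,4,9], [3,5,6], [3,5,8], [4,7,8], [4,8,9], [5,6,7], [5,8,9]

so the chain groups are C_0 ≅ Z^9, C_1 ≅ Z^27, C_2 ≅ Z^18.

Boundary ∂_1: C_1 → C_0 maps an edge to its endpoints' difference, ∂[p,q] = q − p.
The 9×27 boundary matrix has rank 8 and Smith normal form diag(1,1,1,1,1,1,1,1).

The boundary map ∂_2: C_2 → C_1 acts by ∂[p,q,r] = [q,r] − [p,r] + [p,q]. For instance
  ∂[2,3,8] = [3,8] − [2,8] + [2,3],
  ∂[5,6,7] = [6,7] − [5,7] + [5,6].
This gives a 27×18 integer matrix of rank 18; reducing to Smith normal form yields diagonal entries (1,1,1,1,1,1,1,1,1,1,1,1,1,1,1,1,1,2).

Reading off H_k = ker ∂_k / im ∂_{k+1}:

  H_0: rank C_0 − rank ∂_1 = 9 − 8 = 1, and the invariant factors of ∂_1 are all 1, so H_0 ≅ Z.
  H_1: rank ker ∂_1 − rank ∂_2 = (27 − 8) − 18 = 1, and ∂_2 has invariant factor 2 > 1, so H_1 ≅ Z ⊕ Z/2.
  H_2: rank ker ∂_2 − rank ∂_3 = (18 − 18) − 0 = 0, and there is no ∂_3, so H_2 ≅ 0.

As a check, the Euler characteristic is 9 − 27 + 18 = 0, which agrees with 1 − 1 + 0 = 0.
(K is a triangulation of the Klein bottle.)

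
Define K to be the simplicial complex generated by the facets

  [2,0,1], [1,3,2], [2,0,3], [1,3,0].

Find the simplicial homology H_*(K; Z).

H_0 = Z,  H_1 = 0,  H_2 = Z.

Order the vertices as 0 < 1 < 2 < 3. Listing each simplex with vertices in this order, K has dimension 2 with simplices:

  0-simplices (4): [0], [1], [2], [3]
  1-simplices (6): [0,1], [0,2], [0,3], [1,2], [1,3], [2,3]
  2-simplices (4): [0,1,2], [0,1,3], [0,2,3], [1,2,3]

so the chain groups are C_0 ≅ Z^4, C_1 ≅ Z^6, C_2 ≅ Z^4.

Boundary ∂_1: C_1 → C_0 maps an edge to its endpoints' difference, ∂[p,q] = q − p. For instance
  ∂[2,3] = [3] − [2].
The 4×6 boundary matrix has rank 3 and Smith normal form diag(1,1,1).

The boundary map ∂_2: C_2 → C_1 acts by ∂[p,q,r] = [q,r] − [p,r] + [p,q]. For instance
  ∂[0,1,2] = [1,2] − [0,2] + [0,1],
  ∂[0,1,3] = [1,3] − [0,3] + [0,1].
The 6×4 boundary matrix has rank 3 and Smith normal form diag(1,1,1).

Computing H_k = (kernel of ∂_k) / (image of ∂_{k+1}):

  H_0: rank C_0 − rank ∂_1 = 4 − 3 = 1, and the invariant factors of ∂_1 are all 1, so H_0 ≅ Z.
  H_1: rank ker ∂_1 − rank ∂_2 = (6 − 3) − 3 = 0, and the invariant factors of ∂_2 are all 1, so H_1 ≅ 0.
  H_2: rank ker ∂_2 − rank ∂_3 = (4 − 3) − 0 = 1, and there is no ∂_3, so H_2 ≅ Z.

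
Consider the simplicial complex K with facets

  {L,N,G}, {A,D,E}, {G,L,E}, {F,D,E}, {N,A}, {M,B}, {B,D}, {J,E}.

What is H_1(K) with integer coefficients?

We work with the vertex ordering A < B < D < E < F < G < J < L < M < N. The simplices of K, each written with vertices in increasing order, are:

  0-simplices (10): A, B, D, E, F, G, J, L, M, N
  1-simplices (14): AD, AE, AN, BD, BM, DE, DF, EF, EG, EJ, EL, GL, GN, LN
  2-simplices (4): ADE, DEF, EGL, GLN

Hence C_0 ≅ Z^10, C_1 ≅ Z^14, C_2 ≅ Z^4.

The boundary map ∂_1: C_1 → C_0 maps an edge to its endpoints' difference, ∂[p,q] = q − p.
As a 10×14 matrix over Z this has rank 9, with invariant factors (1,1,1,1,1,1,1,1,1).

∂_2: C_2 → C_1 sends each 2-simplex [p,q,r] to [q,r] − [p,r] + [p,q]. For instance
  ∂EGL = GL − EL + EG,
  ∂ADE = DE − AE + AD.
This gives a 14×4 integer matrix of rank 4; reducing to Smith normal form yields diagonal entries (1,1,1,1).

Now H_k = ker ∂_k / im ∂_{k+1}, so:

  H_1: rank ker ∂_1 − rank ∂_2 = (14 − 9) − 4 = 1, and the invariant factors of ∂_2 are all 1, so H_1 ≅ Z.

H_1 ≅ Z.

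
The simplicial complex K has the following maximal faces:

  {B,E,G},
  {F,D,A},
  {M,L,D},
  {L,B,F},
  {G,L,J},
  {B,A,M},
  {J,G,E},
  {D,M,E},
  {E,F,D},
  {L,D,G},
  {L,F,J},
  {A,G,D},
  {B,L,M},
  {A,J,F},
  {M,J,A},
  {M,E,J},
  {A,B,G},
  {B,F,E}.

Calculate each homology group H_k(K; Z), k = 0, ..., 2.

H_0 = Z,  H_1 = Z^2,  H_2 = Z.

Take the total order A < B < D < E < F < G < J < L < M on the vertex set. Then K (dimension 2) consists of the simplices:

  0-simplices (9): A, B, D, E, F, G, J, L, M
  1-simplices (27): AB, AD, AF, AG, AJ, AM, BE, BF, BG, BL, BM, DE, DF, DG, DL, DM, EF, EG, EJ, EM, FJ, FL, GJ, GL, JL, JM, LM
  2-simplices (18): ABG, ABM, ADF, ADG, AFJ, AJM, BEF, BEG, BFL, BLM, DEF, DEM, DGL, DLM, EGJ, EJM, FJL, GJL

so the chain groups are C_0 ≅ Z^9, C_1 ≅ Z^27, C_2 ≅ Z^18.

The boundary map ∂_1: C_1 → C_0 is given by ∂[p,q] = [q] − [p]. For instance
  ∂FL = L − F.
This gives a 9×27 integer matrix of rank 8; reducing to Smith normal form yields diagonal entries (1,1,1,1,1,1,1,1).

Boundary ∂_2: C_2 → C_1 acts by ∂[p,q,r] = [q,r] − [p,r] + [p,q]. For instance
  ∂ADG = DG − AG + AD,
  ∂DEM = EM − DM + DE.
The resulting 27×18 matrix has rank 17, and its Smith normal form has invariant factors (1,1,1,1,1,1,1,1,1,1,1,1,1,1,1,1,1).

Now H_k = ker ∂_k / im ∂_{k+1}, so:

  H_0: rank C_0 − rank ∂_1 = 9 − 8 = 1, and the invariant factors of ∂_1 are all 1, so H_0 ≅ Z.
  H_1: rank ker ∂_1 − rank ∂_2 = (27 − 8) − 17 = 2, and the invariant factors of ∂_2 are all 1, so H_1 ≅ Z^2.
  H_2: rank ker ∂_2 − rank ∂_3 = (18 − 17) − 0 = 1, and there is no ∂_3, so H_2 ≅ Z.

As a check, the Euler characteristic is 9 − 27 + 18 = 0, which agrees with 1 − 2 + 1 = 0.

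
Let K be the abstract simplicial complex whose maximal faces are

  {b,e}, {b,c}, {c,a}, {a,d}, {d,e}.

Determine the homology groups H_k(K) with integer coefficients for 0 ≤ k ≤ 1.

H_0 = Z,  H_1 = Z.

We work with the vertex ordering a < b < c < d < e. The simplices of K, each written with vertices in increasing order, are:

  0-simplices (5): a, b, c, d, e
  1-simplices (5): ac, ad, bc, be, de

giving chain groups C_0 ≅ Z^5, C_1 ≅ Z^5.

The boundary map ∂_1: C_1 → C_0 is given by ∂[p,q] = [q] − [p]. For instance
  ∂ad = d − a.
The 5×5 boundary matrix has rank 4 and Smith normal form diag(1,1,1,1).

Now H_k = ker ∂_k / im ∂_{k+1}, so:

  H_0: rank C_0 − rank ∂_1 = 5 − 4 = 1, and the invariant factors of ∂_1 are all 1, so H_0 ≅ Z.
  H_1: rank ker ∂_1 − rank ∂_2 = (5 − 4) − 0 = 1, and there is no ∂_2, so H_1 ≅ Z.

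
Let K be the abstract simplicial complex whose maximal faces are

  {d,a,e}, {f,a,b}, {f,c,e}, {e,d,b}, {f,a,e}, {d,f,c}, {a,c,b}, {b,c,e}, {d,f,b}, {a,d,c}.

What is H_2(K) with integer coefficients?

Order the vertices as a < b < c < d < e < f. Listing each simplex with vertices in this order, K has dimension 2 with simplices:

  0-simplices (6): a, b, c, d, e, f
  1-simplices (15): ab, ac, ad, ae, af, bc, bd, be, bf, cd, ce, cf, de, df, ef
  2-simplices (10): abc, abf, acd, ade, aef, bce, bde, bdf, cdf, cef

Hence C_0 ≅ Z^6, C_1 ≅ Z^15, C_2 ≅ Z^10.

Boundary ∂_1: C_1 → C_0 maps an edge to its endpoints' difference, ∂[p,q] = q − p.
The resulting 6×15 matrix has rank 5, and its Smith normal form has invariant factors (1,1,1,1,1).

Boundary ∂_2: C_2 → C_1 maps a triangle to the signed sum of its edges. For instance
  ∂acd = cd − ad + ac,
  ∂cdf = df − cf + cd.
As a 15×10 matrix over Z this has rank 10, with invariant factors (1,1,1,1,1,1,1,1,1,2).

Reading off H_k = ker ∂_k / im ∂_{k+1}:

  H_2: rank ker ∂_2 − rank ∂_3 = (10 − 10) − 0 = 0, and there is no ∂_3, so H_2 ≅ 0.

H_2 = 0.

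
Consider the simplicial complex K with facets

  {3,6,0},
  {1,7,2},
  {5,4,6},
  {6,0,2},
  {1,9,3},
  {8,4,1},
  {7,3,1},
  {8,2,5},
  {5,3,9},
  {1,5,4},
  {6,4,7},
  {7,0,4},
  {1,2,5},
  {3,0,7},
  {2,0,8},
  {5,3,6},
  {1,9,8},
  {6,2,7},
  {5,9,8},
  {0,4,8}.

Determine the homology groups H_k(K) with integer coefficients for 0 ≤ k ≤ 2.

We work with the vertex ordering 0 < 1 < 2 < 3 < 4 < 5 < 6 < 7 < 8 < 9. The simplices of K, each written with vertices in increasing order, are:

  0-simplices (10): [0], [1], [2], [3], [4], [5], [6], [7], [8], [9]
  1-simplices (30): (30 of them)
  2-simplices (20): (20 of them)

so the chain groups are C_0 ≅ Z^10, C_1 ≅ Z^30, C_2 ≅ Z^20.

The boundary map ∂_1: C_1 → C_0 is given by ∂[p,q] = [q] − [p]. For instance
  ∂[0,7] = [7] − [0].
As a 10×30 matrix over Z this has rank 9, with invariant factors (1,1,1,1,1,1,1,1,1).

Boundary ∂_2: C_2 → C_1 acts by ∂[p,q,r] = [q,r] − [p,r] + [p,q]. For instance
  ∂[1,3,7] = [3,7] − [1,7] + [1,3],
  ∂[1,3,9] = [3,9] − [1,9] + [1,3].
The resulting 30×20 matrix has rank 20, and its Smith normal form has invariant factors (1,1,1,1,1,1,1,1,1,1,1,1,1,1,1,1,1,1,1,2).

Now H_k = ker ∂_k / im ∂_{k+1}, so:

  H_0: rank C_0 − rank ∂_1 = 10 − 9 = 1, and the invariant factors of ∂_1 are all 1, so H_0 = Z.
  H_1: rank ker ∂_1 − rank ∂_2 = (30 − 9) − 20 = 1, and ∂_2 has invariant factor 2 > 1, so H_1 = Z ⊕ Z/2.
  H_2: rank ker ∂_2 − rank ∂_3 = (20 − 20) − 0 = 0, and there is no ∂_3, so H_2 = 0.

(K is a triangulation of the Klein bottle.)

H_0 = Z,  H_1 = Z ⊕ Z/2,  H_2 = 0.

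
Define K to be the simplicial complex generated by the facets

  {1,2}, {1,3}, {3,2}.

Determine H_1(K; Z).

H_1 = Z.

Take the total order 1 < 2 < 3 on the vertex set. Then K (dimension 1) consists of the simplices:

  0-simplices (3): [1], [2], [3]
  1-simplices (3): [1,2], [1,3], [2,3]

so the chain groups are C_0 ≅ Z^3, C_1 ≅ Z^3.

The boundary map ∂_1: C_1 → C_0 is given by ∂[p,q] = [q] − [p].
The resulting 3×3 matrix has rank 2, and its Smith normal form has invariant factors (1,1).

Reading off H_k = ker ∂_k / im ∂_{k+1}:

  H_1: rank ker ∂_1 − rank ∂_2 = (3 − 2) − 0 = 1, and there is no ∂_2, so H_1 = Z.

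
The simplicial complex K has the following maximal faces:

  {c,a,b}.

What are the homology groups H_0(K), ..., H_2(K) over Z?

Fix the vertex order a < b < c and write every simplex with vertices in increasing order. Then dim K = 2 and the simplices of K are:

  0-simplices (3): a, b, c
  1-simplices (3): ab, ac, bc
  2-simplices (1): abc

so the chain groups are C_0 ≅ Z^3, C_1 ≅ Z^3, C_2 ≅ Z^1.

∂_1: C_1 → C_0 maps an edge to its endpoints' difference, ∂[p,q] = q − p. For instance
  ∂ab = b − a.
This gives a 3×3 integer matrix of rank 2; reducing to Smith normal form yields diagonal entries (1,1).

The boundary map ∂_2: C_2 → C_1 acts by ∂[p,q,r] = [q,r] − [p,r] + [p,q]. For instance
  ∂abc = bc − ac + ab.
As a 3×1 matrix over Z this has rank 1, with invariant factors (1).

Reading off H_k = ker ∂_k / im ∂_{k+1}:

  H_0: rank C_0 − rank ∂_1 = 3 − 2 = 1, and the invariant factors of ∂_1 are all 1, so H_0 = Z.
  H_1: rank ker ∂_1 − rank ∂_2 = (3 − 2) − 1 = 0, and the invariant factors of ∂_2 are all 1, so H_1 = 0.
  H_2: rank ker ∂_2 − rank ∂_3 = (1 − 1) − 0 = 0, and there is no ∂_3, so H_2 = 0.

H_0 = Z,  H_1 = 0,  H_2 = 0.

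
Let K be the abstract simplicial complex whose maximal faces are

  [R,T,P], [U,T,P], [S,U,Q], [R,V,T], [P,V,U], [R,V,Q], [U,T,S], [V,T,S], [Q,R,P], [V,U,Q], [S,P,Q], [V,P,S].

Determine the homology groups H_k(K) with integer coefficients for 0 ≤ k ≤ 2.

H_0 = Z,  H_1 = Z/2Z,  H_2 = 0.

Take the total order P < Q < R < S < T < U < V on the vertex set. Then K (dimension 2) consists of the simplices:

  0-simplices (7): P, Q, R, S, T, U, V
  1-simplices (18): PQ, PR, PS, PT, PU, PV, QR, QS, QU, QV, RT, RV, ST, SU, SV, TU, TV, UV
  2-simplices (12): PQR, PQS, PRT, PSV, PTU, PUV, QRV, QSU, QUV, RTV, STU, STV

giving chain groups C_0 ≅ Z^7, C_1 ≅ Z^18, C_2 ≅ Z^12.

∂_1: C_1 → C_0 sends each edge [p,q] (with p < q) to q − p.
This gives a 7×18 integer matrix of rank 6; reducing to Smith normal form yields diagonal entries (1,1,1,1,1,1).

Boundary ∂_2: C_2 → C_1 sends each 2-simplex [p,q,r] to [q,r] − [p,r] + [p,q]. For instance
  ∂PTU = TU − PU + PT,
  ∂STU = TU − SU + ST.
The 18×12 boundary matrix has rank 12 and Smith normal form diag(1,1,1,1,1,1,1,1,1,1,1,2).

Computing H_k = (kernel of ∂_k) / (image of ∂_{k+1}):

  H_0: rank C_0 − rank ∂_1 = 7 − 6 = 1, and the invariant factors of ∂_1 are all 1, so H_0 = Z.
  H_1: rank ker ∂_1 − rank ∂_2 = (18 − 6) − 12 = 0, and ∂_2 has invariant factor 2 > 1, so H_1 = Z/2Z.
  H_2: rank ker ∂_2 − rank ∂_3 = (12 − 12) − 0 = 0, and there is no ∂_3, so H_2 = 0.

As a check, the Euler characteristic is 7 − 18 + 12 = 1, which agrees with 1 − 0 + 0 = 1.
(K is a triangulation of the real projective plane RP^2.)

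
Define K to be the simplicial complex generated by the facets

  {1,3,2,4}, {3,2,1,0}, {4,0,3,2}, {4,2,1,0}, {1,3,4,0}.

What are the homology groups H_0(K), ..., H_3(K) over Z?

Order the vertices as 0 < 1 < 2 < 3 < 4. Listing each simplex with vertices in this order, K has dimension 3 with simplices:

  0-simplices (5): [0], [1], [2], [3], [4]
  1-simplices (10): [0,1], [0,2], [0,3], [0,4], [1,2], [1,3], [1,4], [2,3], [2,4], [3,4]
  2-simplices (10): [0,1,2], [0,1,3], [0,1,4], [0,2,3], [0,2,4], [0,3,4], [1,2,3], [1,2,4], [1,3,4], [2,3,4]
  3-simplices (5): [0,1,2,3], [0,1,2,4], [0,1,3,4], [0,2,3,4], [1,2,3,4]

Hence C_0 ≅ Z^5, C_1 ≅ Z^10, C_2 ≅ Z^10, C_3 ≅ Z^5.

The boundary map ∂_1: C_1 → C_0 maps an edge to its endpoints' difference, ∂[p,q] = q − p. For instance
  ∂[2,4] = [4] − [2].
The 5×10 boundary matrix has rank 4 and Smith normal form diag(1,1,1,1).

Boundary ∂_2: C_2 → C_1 maps a triangle to the signed sum of its edges. For instance
  ∂[0,1,4] = [1,4] − [0,4] + [0,1],
  ∂[0,2,4] = [2,4] − [0,4] + [0,2].
As a 10×10 matrix over Z this has rank 6, with invariant factors (1,1,1,1,1,1).

∂_3: C_3 → C_2 sends each 3-simplex σ to the alternating sum Σ_i (−1)^i (σ with its i-th vertex removed). For instance
  ∂[0,2,3,4] = [2,3,4] − [0,3,4] + [0,2,4] − [0,2,3],
  ∂[0,1,2,3] = [1,2,3] − [0,2,3] + [0,1,3] − [0,1,2].
As a 10×5 matrix over Z this has rank 4, with invariant factors (1,1,1,1).

Now H_k = ker ∂_k / im ∂_{k+1}, so:

  H_0: rank C_0 − rank ∂_1 = 5 − 4 = 1, and the invariant factors of ∂_1 are all 1, so H_0 ≅ Z.
  H_1: rank ker ∂_1 − rank ∂_2 = (10 − 4) − 6 = 0, and the invariant factors of ∂_2 are all 1, so H_1 ≅ 0.
  H_2: rank ker ∂_2 − rank ∂_3 = (10 − 6) − 4 = 0, and the invariant factors of ∂_3 are all 1, so H_2 ≅ 0.
  H_3: rank ker ∂_3 − rank ∂_4 = (5 − 4) − 0 = 1, and there is no ∂_4, so H_3 ≅ Z.

H_0 = Z,  H_1 = 0,  H_2 = 0,  H_3 = Z.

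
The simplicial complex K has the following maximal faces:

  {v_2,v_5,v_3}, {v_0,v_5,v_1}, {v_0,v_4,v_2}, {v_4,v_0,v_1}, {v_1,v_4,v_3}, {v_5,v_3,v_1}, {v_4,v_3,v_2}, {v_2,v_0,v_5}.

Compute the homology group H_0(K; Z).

H_0 = Z.

Order the vertices as v_0 < v_1 < v_2 < v_3 < v_4 < v_5. Listing each simplex with vertices in this order, K has dimension 2 with simplices:

  0-simplices (6): [v_0], [v_1], [v_2], [v_3], [v_4], [v_5]
  1-simplices (12): [v_0,v_1], [v_0,v_2], [v_0,v_4], [v_0,v_5], [v_1,v_3], [v_1,v_4], [v_1,v_5], [v_2,v_3], [v_2,v_4], [v_2,v_5], [v_3,v_4], [v_3,v_5]
  2-simplices (8): [v_0,v_1,v_4], [v_0,v_1,v_5], [v_0,v_2,v_4], [v_0,v_2,v_5], [v_1,v_3,v_4], [v_1,v_3,v_5], [v_2,v_3,v_4], [v_2,v_3,v_5]

giving chain groups C_0 ≅ Z^6, C_1 ≅ Z^12, C_2 ≅ Z^8.

The boundary map ∂_1: C_1 → C_0 is given by ∂[p,q] = [q] − [p]. For instance
  ∂[v_2,v_3] = [v_3] − [v_2].
The 6×12 boundary matrix has rank 5 and Smith normal form diag(1,1,1,1,1).

The boundary map ∂_2: C_2 → C_1 maps a triangle to the signed sum of its edges. For instance
  ∂[v_2,v_3,v_5] = [v_3,v_5] − [v_2,v_5] + [v_2,v_3],
  ∂[v_0,v_1,v_5] = [v_1,v_5] − [v_0,v_5] + [v_0,v_1].
The 12×8 boundary matrix has rank 7 and Smith normal form diag(1,1,1,1,1,1,1).

Computing H_k = (kernel of ∂_k) / (image of ∂_{k+1}):

  H_0: rank C_0 − rank ∂_1 = 6 − 5 = 1, and the invariant factors of ∂_1 are all 1, so H_0 ≅ Z.

(K is a triangulation of the 2-sphere S^2.)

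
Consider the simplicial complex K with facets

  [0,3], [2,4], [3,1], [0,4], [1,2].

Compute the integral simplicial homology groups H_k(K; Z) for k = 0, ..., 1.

H_0 = Z,  H_1 = Z.

Take the total order 0 < 1 < 2 < 3 < 4 on the vertex set. Then K (dimension 1) consists of the simplices:

  0-simplices (5): [0], [1], [2], [3], [4]
  1-simplices (5): [0,3], [0,4], [1,2], [1,3], [2,4]

Hence C_0 ≅ Z^5, C_1 ≅ Z^5.

The boundary map ∂_1: C_1 → C_0 sends each edge [p,q] (with p < q) to q − p. For instance
  ∂[2,4] = [4] − [2].
As a 5×5 matrix over Z this has rank 4, with invariant factors (1,1,1,1).

Computing H_k = (kernel of ∂_k) / (image of ∂_{k+1}):

  H_0: rank C_0 − rank ∂_1 = 5 − 4 = 1, and the invariant factors of ∂_1 are all 1, so H_0 ≅ Z.
  H_1: rank ker ∂_1 − rank ∂_2 = (5 − 4) − 0 = 1, and there is no ∂_2, so H_1 ≅ Z.

As a check, the Euler characteristic is 5 − 5 = 0, which agrees with 1 − 1 = 0.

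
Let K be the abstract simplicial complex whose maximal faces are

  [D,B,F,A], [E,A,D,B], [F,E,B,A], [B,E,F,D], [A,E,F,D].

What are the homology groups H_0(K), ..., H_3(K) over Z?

Order the vertices as A < B < D < E < F. Listing each simplex with vertices in this order, K has dimension 3 with simplices:

  0-simplices (5): A, B, D, E, F
  1-simplices (10): AB, AD, AE, AF, BD, BE, BF, DE, DF, EF
  2-simplices (10): ABD, ABE, ABF, ADE, ADF, AEF, BDE, BDF, BEF, DEF
  3-simplices (5): ABDE, ABDF, ABEF, ADEF, BDEF

so the chain groups are C_0 ≅ Z^5, C_1 ≅ Z^10, C_2 ≅ Z^10, C_3 ≅ Z^5.

Boundary ∂_1: C_1 → C_0 maps an edge to its endpoints' difference, ∂[p,q] = q − p. For instance
  ∂DE = E − D.
This gives a 5×10 integer matrix of rank 4; reducing to Smith normal form yields diagonal entries (1,1,1,1).

∂_2: C_2 → C_1 sends each 2-simplex [p,q,r] to [q,r] − [p,r] + [p,q]. For instance
  ∂ADF = DF − AF + AD,
  ∂ABE = BE − AE + AB.
This gives a 10×10 integer matrix of rank 6; reducing to Smith normal form yields diagonal entries (1,1,1,1,1,1).

The boundary map ∂_3: C_3 → C_2 sends each 3-simplex σ to the alternating sum Σ_i (−1)^i (σ with its i-th vertex removed). For instance
  ∂ABDF = BDF − ADF + ABF − ABD,
  ∂ABDE = BDE − ADE + ABE − ABD.
The resulting 10×5 matrix has rank 4, and its Smith normal form has invariant factors (1,1,1,1).

Computing H_k = (kernel of ∂_k) / (image of ∂_{k+1}):

  H_0: rank C_0 − rank ∂_1 = 5 − 4 = 1, and the invariant factors of ∂_1 are all 1, so H_0 ≅ Z.
  H_1: rank ker ∂_1 − rank ∂_2 = (10 − 4) − 6 = 0, and the invariant factors of ∂_2 are all 1, so H_1 ≅ 0.
  H_2: rank ker ∂_2 − rank ∂_3 = (10 − 6) − 4 = 0, and the invariant factors of ∂_3 are all 1, so H_2 ≅ 0.
  H_3: rank ker ∂_3 − rank ∂_4 = (5 − 4) − 0 = 1, and there is no ∂_4, so H_3 ≅ Z.

As a check, the Euler characteristic is 5 − 10 + 10 − 5 = 0, which agrees with 1 − 0 + 0 − 1 = 0.
(K is a triangulation of the 3-sphere S^3.)

H_0 ≅ Z,  H_1 = 0,  H_2 = 0,  H_3 ≅ Z.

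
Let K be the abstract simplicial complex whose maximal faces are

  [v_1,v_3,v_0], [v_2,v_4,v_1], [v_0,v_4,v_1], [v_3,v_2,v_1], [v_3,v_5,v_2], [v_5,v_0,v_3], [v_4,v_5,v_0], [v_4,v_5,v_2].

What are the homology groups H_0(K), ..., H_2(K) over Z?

We work with the vertex ordering v_0 < v_1 < v_2 < v_3 < v_4 < v_5. The simplices of K, each written with vertices in increasing order, are:

  0-simplices (6): [v_0], [v_1], [v_2], [v_3], [v_4], [v_5]
  1-simplices (12): [v_0,v_1], [v_0,v_3], [v_0,v_4], [v_0,v_5], [v_1,v_2], [v_1,v_3], [v_1,v_4], [v_2,v_3], [v_2,v_4], [v_2,v_5], [v_3,v_5], [v_4,v_5]
  2-simplices (8): [v_0,v_1,v_3], [v_0,v_1,v_4], [v_0,v_3,v_5], [v_0,v_4,v_5], [v_1,v_2,v_3], [v_1,v_2,v_4], [v_2,v_3,v_5], [v_2,v_4,v_5]

so the chain groups are C_0 ≅ Z^6, C_1 ≅ Z^12, C_2 ≅ Z^8.

The boundary map ∂_1: C_1 → C_0 maps an edge to its endpoints' difference, ∂[p,q] = q − p. For instance
  ∂[v_2,v_5] = [v_5] − [v_2].
This gives a 6×12 integer matrix of rank 5; reducing to Smith normal form yields diagonal entries (1,1,1,1,1).

∂_2: C_2 → C_1 acts by ∂[p,q,r] = [q,r] − [p,r] + [p,q]. For instance
  ∂[v_0,v_3,v_5] = [v_3,v_5] − [v_0,v_5] + [v_0,v_3],
  ∂[v_1,v_2,v_4] = [v_2,v_4] − [v_1,v_4] + [v_1,v_2].
This gives a 12×8 integer matrix of rank 7; reducing to Smith normal form yields diagonal entries (1,1,1,1,1,1,1).

Now H_k = ker ∂_k / im ∂_{k+1}, so:

  H_0: rank C_0 − rank ∂_1 = 6 − 5 = 1, and the invariant factors of ∂_1 are all 1, so H_0 = Z.
  H_1: rank ker ∂_1 − rank ∂_2 = (12 − 5) − 7 = 0, and the invariant factors of ∂_2 are all 1, so H_1 = 0.
  H_2: rank ker ∂_2 − rank ∂_3 = (8 − 7) − 0 = 1, and there is no ∂_3, so H_2 = Z.

As a check, the Euler characteristic is 6 − 12 + 8 = 2, which agrees with 1 − 0 + 1 = 2.

H_0 ≅ Z,  H_1 = 0,  H_2 ≅ Z.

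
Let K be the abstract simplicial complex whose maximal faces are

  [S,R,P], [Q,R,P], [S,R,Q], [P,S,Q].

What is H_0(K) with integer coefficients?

K has 4 vertices, 6 edges, 4 triangles.
rank ∂_0 = 0, rank ∂_1 = 3 ⇒ b_0 = 4 − 0 − 3 = 1; all invariant factors of ∂_1 are 1 so no torsion. So H_0 ≅ Z.

H_0 = Z.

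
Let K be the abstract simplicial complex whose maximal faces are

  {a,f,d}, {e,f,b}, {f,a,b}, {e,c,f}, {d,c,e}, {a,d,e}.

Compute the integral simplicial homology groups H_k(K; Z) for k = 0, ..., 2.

H_0 = Z,  H_1 = Z,  H_2 = 0.

K has 6 vertices, 12 edges, 6 triangles.
rank ∂_0 = 0, rank ∂_1 = 5 ⇒ b_0 = 6 − 0 − 5 = 1; all invariant factors of ∂_1 are 1 so no torsion. So H_0 ≅ Z.
rank ∂_1 = 5, rank ∂_2 = 6 ⇒ b_1 = 12 − 5 − 6 = 1; all invariant factors of ∂_2 are 1 so no torsion. So H_1 ≅ Z.
rank ∂_2 = 6, rank ∂_3 = 0 ⇒ b_2 = 6 − 6 − 0 = 0. So H_2 ≅ 0.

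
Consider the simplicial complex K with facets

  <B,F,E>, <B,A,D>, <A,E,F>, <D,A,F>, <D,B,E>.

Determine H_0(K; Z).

H_0 = Z.

Take the total order A < B < D < E < F on the vertex set. Then K (dimension 2) consists of the simplices:

  0-simplices (5): A, B, D, E, F
  1-simplices (10): AB, AD, AE, AF, BD, BE, BF, DE, DF, EF
  2-simplices (5): ABD, ADF, AEF, BDE, BEF

so the chain groups are C_0 ≅ Z^5, C_1 ≅ Z^10, C_2 ≅ Z^5.

Boundary ∂_1: C_1 → C_0 sends each edge [p,q] (with p < q) to q − p. For instance
  ∂DE = E − D.
This gives a 5×10 integer matrix of rank 4; reducing to Smith normal form yields diagonal entries (1,1,1,1).

∂_2: C_2 → C_1 sends each 2-simplex [p,q,r] to [q,r] − [p,r] + [p,q]. For instance
  ∂BDE = DE − BE + BD,
  ∂ABD = BD − AD + AB.
As a 10×5 matrix over Z this has rank 5, with invariant factors (1,1,1,1,1).

From H_k ≅ ker(∂_k) / im(∂_{k+1}) we obtain:

  H_0: rank C_0 − rank ∂_1 = 5 − 4 = 1, and the invariant factors of ∂_1 are all 1, so H_0 = Z.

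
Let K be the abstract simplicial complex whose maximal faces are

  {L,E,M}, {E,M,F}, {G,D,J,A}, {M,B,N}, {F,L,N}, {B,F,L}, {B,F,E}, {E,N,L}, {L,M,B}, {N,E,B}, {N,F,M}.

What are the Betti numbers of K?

Order the vertices as A < B < D < E < F < G < J < L < M < N. Listing each simplex with vertices in this order, K has dimension 3 with simplices:

  0-simplices (10): A, B, D, E, F, G, J, L, M, N
  1-simplices (21): AD, AG, AJ, BE, BF, BL, BM, BN, DG, DJ, EF, EL, EM, EN, FL, FM, FN, GJ, LM, LN, MN
  2-simplices (14): ADG, ADJ, AGJ, BEF, BEN, BFL, BLM, BMN, DGJ, EFM, ELM, ELN, FLN, FMN
  3-simplices (1): ADGJ

so the chain groups are C_0 ≅ Z^10, C_1 ≅ Z^21, C_2 ≅ Z^14, C_3 ≅ Z^1.

∂_1: C_1 → C_0 maps an edge to its endpoints' difference, ∂[p,q] = q − p. For instance
  ∂FL = L − F.
The resulting 10×21 matrix has rank 8, and its Smith normal form has invariant factors (1,1,1,1,1,1,1,1).

Boundary ∂_2: C_2 → C_1 sends each 2-simplex [p,q,r] to [q,r] − [p,r] + [p,q]. For instance
  ∂FLN = LN − FN + FL,
  ∂EFM = FM − EM + EF.
The resulting 21×14 matrix has rank 13, and its Smith normal form has invariant factors (1,1,1,1,1,1,1,1,1,1,1,1,2).

Boundary ∂_3: C_3 → C_2 sends each 3-simplex σ to the alternating sum Σ_i (−1)^i (σ with its i-th vertex removed). For instance
  ∂ADGJ = DGJ − AGJ + ADJ − ADG.
The resulting 14×1 matrix has rank 1, and its Smith normal form has invariant factors (1).

Computing H_k = (kernel of ∂_k) / (image of ∂_{k+1}):

  H_0: rank C_0 − rank ∂_1 = 10 − 8 = 2, and the invariant factors of ∂_1 are all 1, so H_0 = Z^2.
  H_1: rank ker ∂_1 − rank ∂_2 = (21 − 8) − 13 = 0, and ∂_2 has invariant factor 2 > 1, so H_1 = Z/2.
  H_2: rank ker ∂_2 − rank ∂_3 = (14 − 13) − 1 = 0, and the invariant factors of ∂_3 are all 1, so H_2 = 0.
  H_3: rank ker ∂_3 − rank ∂_4 = (1 − 1) − 0 = 0, and there is no ∂_4, so H_3 = 0.

As a check, the Euler characteristic is 10 − 21 + 14 − 1 = 2, which agrees with 2 − 0 + 0 − 0 = 2.
(K is a triangulation of the disjoint union of the 3-simplex and the real projective plane RP^2.)

Hence the Betti numbers are b_0 = 2, b_1 = 0, b_2 = 0, b_3 = 0.

b_0 = 2, b_1 = 0, b_2 = 0, b_3 = 0.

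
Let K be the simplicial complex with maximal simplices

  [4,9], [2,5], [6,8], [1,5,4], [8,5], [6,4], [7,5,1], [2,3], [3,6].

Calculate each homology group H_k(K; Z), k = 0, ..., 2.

Fix the vertex order 1 < 2 < 3 < 4 < 5 < 6 < 7 < 8 < 9 and write every simplex with vertices in increasing order. Then dim K = 2 and the simplices of K are:

  0-simplices (9): [1], [2], [3], [4], [5], [6], [7], [8], [9]
  1-simplices (12): [1,4], [1,5], [1,7], [2,3], [2,5], [3,6], [4,5], [4,6], [4,9], [5,7], [5,8], [6,8]
  2-simplices (2): [1,4,5], [1,5,7]

so the chain groups are C_0 ≅ Z^9, C_1 ≅ Z^12, C_2 ≅ Z^2.

∂_1: C_1 → C_0 is given by ∂[p,q] = [q] − [p]. For instance
  ∂[1,7] = [7] − [1].
The resulting 9×12 matrix has rank 8, and its Smith normal form has invariant factors (1,1,1,1,1,1,1,1).

The boundary map ∂_2: C_2 → C_1 maps a triangle to the signed sum of its edges. For instance
  ∂[1,5,7] = [5,7] − [1,7] + [1,5],
  ∂[1,4,5] = [4,5] − [1,5] + [1,4].
This gives a 12×2 integer matrix of rank 2; reducing to Smith normal form yields diagonal entries (1,1).

Reading off H_k = ker ∂_k / im ∂_{k+1}:

  H_0: rank C_0 − rank ∂_1 = 9 − 8 = 1, and the invariant factors of ∂_1 are all 1, so H_0 ≅ Z.
  H_1: rank ker ∂_1 − rank ∂_2 = (12 − 8) − 2 = 2, and the invariant factors of ∂_2 are all 1, so H_1 ≅ Z^2.
  H_2: rank ker ∂_2 − rank ∂_3 = (2 − 2) − 0 = 0, and there is no ∂_3, so H_2 ≅ 0.

H_0 = Z,  H_1 = Z^2,  H_2 = 0.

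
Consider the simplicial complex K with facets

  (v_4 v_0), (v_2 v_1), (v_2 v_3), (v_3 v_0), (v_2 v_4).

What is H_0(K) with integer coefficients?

Take the total order v_0 < v_1 < v_2 < v_3 < v_4 on the vertex set. Then K (dimension 1) consists of the simplices:

  0-simplices (5): [v_0], [v_1], [v_2], [v_3], [v_4]
  1-simplices (5): [v_0,v_3], [v_0,v_4], [v_1,v_2], [v_2,v_3], [v_2,v_4]

giving chain groups C_0 ≅ Z^5, C_1 ≅ Z^5.

Boundary ∂_1: C_1 → C_0 is given by ∂[p,q] = [q] − [p]. For instance
  ∂[v_0,v_4] = [v_4] − [v_0].
This gives a 5×5 integer matrix of rank 4; reducing to Smith normal form yields diagonal entries (1,1,1,1).

Now H_k = ker ∂_k / im ∂_{k+1}, so:

  H_0: rank C_0 − rank ∂_1 = 5 − 4 = 1, and the invariant factors of ∂_1 are all 1, so H_0 ≅ Z.

H_0 = Z.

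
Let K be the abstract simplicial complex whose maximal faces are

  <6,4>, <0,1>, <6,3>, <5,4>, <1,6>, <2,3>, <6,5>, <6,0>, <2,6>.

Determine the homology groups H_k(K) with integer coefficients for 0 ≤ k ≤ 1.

H_0 ≅ Z,  H_1 ≅ Z^3.

We work with the vertex ordering 0 < 1 < 2 < 3 < 4 < 5 < 6. The simplices of K, each written with vertices in increasing order, are:

  0-simplices (7): [0], [1], [2], [3], [4], [5], [6]
  1-simplices (9): [0,1], [0,6], [1,6], [2,3], [2,6], [3,6], [4,5], [4,6], [5,6]

so the chain groups are C_0 ≅ Z^7, C_1 ≅ Z^9.

The boundary map ∂_1: C_1 → C_0 is given by ∂[p,q] = [q] − [p].
The resulting 7×9 matrix has rank 6, and its Smith normal form has invariant factors (1,1,1,1,1,1).

Reading off H_k = ker ∂_k / im ∂_{k+1}:

  H_0: rank C_0 − rank ∂_1 = 7 − 6 = 1, and the invariant factors of ∂_1 are all 1, so H_0 = Z.
  H_1: rank ker ∂_1 − rank ∂_2 = (9 − 6) − 0 = 3, and there is no ∂_2, so H_1 = Z^3.

As a check, the Euler characteristic is 7 − 9 = -2, which agrees with 1 − 3 = -2.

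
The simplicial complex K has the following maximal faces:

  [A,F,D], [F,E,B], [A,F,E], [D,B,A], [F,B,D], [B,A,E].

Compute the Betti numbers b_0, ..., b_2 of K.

b_0 = 1, b_1 = 0, b_2 = 1.

Take the total order A < B < D < E < F on the vertex set. Then K (dimension 2) consists of the simplices:

  0-simplices (5): A, B, D, E, F
  1-simplices (9): AB, AD, AE, AF, BD, BE, BF, DF, EF
  2-simplices (6): ABD, ABE, ADF, AEF, BDF, BEF

so the chain groups are C_0 ≅ Z^5, C_1 ≅ Z^9, C_2 ≅ Z^6.

∂_1: C_1 → C_0 maps an edge to its endpoints' difference, ∂[p,q] = q − p. For instance
  ∂BD = D − B.
This gives a 5×9 integer matrix of rank 4; reducing to Smith normal form yields diagonal entries (1,1,1,1).

∂_2: C_2 → C_1 sends each 2-simplex [p,q,r] to [q,r] − [p,r] + [p,q]. For instance
  ∂AEF = EF − AF + AE,
  ∂BDF = DF − BF + BD.
The 9×6 boundary matrix has rank 5 and Smith normal form diag(1,1,1,1,1).

Computing H_k = (kernel of ∂_k) / (image of ∂_{k+1}):

  H_0: rank C_0 − rank ∂_1 = 5 − 4 = 1, and the invariant factors of ∂_1 are all 1, so H_0 ≅ Z.
  H_1: rank ker ∂_1 − rank ∂_2 = (9 − 4) − 5 = 0, and the invariant factors of ∂_2 are all 1, so H_1 ≅ 0.
  H_2: rank ker ∂_2 − rank ∂_3 = (6 − 5) − 0 = 1, and there is no ∂_3, so H_2 ≅ Z.

As a check, the Euler characteristic is 5 − 9 + 6 = 2, which agrees with 1 − 0 + 1 = 2.

Hence the Betti numbers are b_0 = 1, b_1 = 0, b_2 = 1.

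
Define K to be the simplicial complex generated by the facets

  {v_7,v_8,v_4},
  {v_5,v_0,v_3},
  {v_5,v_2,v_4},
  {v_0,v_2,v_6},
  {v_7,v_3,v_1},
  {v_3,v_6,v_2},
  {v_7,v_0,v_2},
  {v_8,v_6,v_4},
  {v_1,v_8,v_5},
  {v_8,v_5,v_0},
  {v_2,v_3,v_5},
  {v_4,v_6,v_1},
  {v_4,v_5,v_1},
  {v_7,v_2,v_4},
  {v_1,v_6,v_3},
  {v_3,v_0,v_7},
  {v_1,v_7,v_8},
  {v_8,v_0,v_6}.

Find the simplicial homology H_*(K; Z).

Take the total order v_0 < v_1 < v_2 < v_3 < v_4 < v_5 < v_6 < v_7 < v_8 on the vertex set. Then K (dimension 2) consists of the simplices:

  0-simplices (9): [v_0], [v_1], [v_2], [v_3], [v_4], [v_5], [v_6], [v_7], [v_8]
  1-simplices (27): (27 of them)
  2-simplices (18): (18 of them)

Hence C_0 ≅ Z^9, C_1 ≅ Z^27, C_2 ≅ Z^18.

Boundary ∂_1: C_1 → C_0 is given by ∂[p,q] = [q] − [p]. For instance
  ∂[v_4,v_8] = [v_8] − [v_4].
As a 9×27 matrix over Z this has rank 8, with invariant factors (1,1,1,1,1,1,1,1).

Boundary ∂_2: C_2 → C_1 acts by ∂[p,q,r] = [q,r] − [p,r] + [p,q]. For instance
  ∂[v_0,v_6,v_8] = [v_6,v_8] − [v_0,v_8] + [v_0,v_6],
  ∂[v_2,v_4,v_7] = [v_4,v_7] − [v_2,v_7] + [v_2,v_4].
The resulting 27×18 matrix has rank 18, and its Smith normal form has invariant factors (1,1,1,1,1,1,1,1,1,1,1,1,1,1,1,1,1,2).

Now H_k = ker ∂_k / im ∂_{k+1}, so:

  H_0: rank C_0 − rank ∂_1 = 9 − 8 = 1, and the invariant factors of ∂_1 are all 1, so H_0 = Z.
  H_1: rank ker ∂_1 − rank ∂_2 = (27 − 8) − 18 = 1, and ∂_2 has invariant factor 2 > 1, so H_1 = Z ⊕ Z_2.
  H_2: rank ker ∂_2 − rank ∂_3 = (18 − 18) − 0 = 0, and there is no ∂_3, so H_2 = 0.

H_0 = Z,  H_1 = Z ⊕ Z_2,  H_2 = 0.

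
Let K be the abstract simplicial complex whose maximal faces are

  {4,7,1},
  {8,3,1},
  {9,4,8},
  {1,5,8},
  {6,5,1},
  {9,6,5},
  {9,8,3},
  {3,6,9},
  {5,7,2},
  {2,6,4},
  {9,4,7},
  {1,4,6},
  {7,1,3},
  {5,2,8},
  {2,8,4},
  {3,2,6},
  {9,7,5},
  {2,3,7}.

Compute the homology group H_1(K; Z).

H_1 = Z^2.

Order the vertices as 1 < 2 < 3 < 4 < 5 < 6 < 7 < 8 < 9. Listing each simplex with vertices in this order, K has dimension 2 with simplices:

  0-simplices (9): [1], [2], [3], [4], [5], [6], [7], [8], [9]
  1-simplices (27): (27 of them)
  2-simplices (18): [1,3,7], [1,3,8], [1,4,6], [1,4,7], [1,5,6], [1,5,8], [2,3,6], [2,3,7], [2,4,6], [2,4,8], [2,5,7], [2,5,8], [3,6,9], [3,8,9], [4,7,9], [4,8,9], [5,6,9], [5,7,9]

giving chain groups C_0 ≅ Z^9, C_1 ≅ Z^27, C_2 ≅ Z^18.

∂_1: C_1 → C_0 is given by ∂[p,q] = [q] − [p]. For instance
  ∂[4,6] = [6] − [4].
This gives a 9×27 integer matrix of rank 8; reducing to Smith normal form yields diagonal entries (1,1,1,1,1,1,1,1).

∂_2: C_2 → C_1 sends each 2-simplex [p,q,r] to [q,r] − [p,r] + [p,q]. For instance
  ∂[1,5,8] = [5,8] − [1,8] + [1,5],
  ∂[1,5,6] = [5,6] − [1,6] + [1,5].
The 27×18 boundary matrix has rank 17 and Smith normal form diag(1,1,1,1,1,1,1,1,1,1,1,1,1,1,1,1,1).

Reading off H_k = ker ∂_k / im ∂_{k+1}:

  H_1: rank ker ∂_1 − rank ∂_2 = (27 − 8) − 17 = 2, and the invariant factors of ∂_2 are all 1, so H_1 = Z^2.

(K is a triangulation of the torus T^2.)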